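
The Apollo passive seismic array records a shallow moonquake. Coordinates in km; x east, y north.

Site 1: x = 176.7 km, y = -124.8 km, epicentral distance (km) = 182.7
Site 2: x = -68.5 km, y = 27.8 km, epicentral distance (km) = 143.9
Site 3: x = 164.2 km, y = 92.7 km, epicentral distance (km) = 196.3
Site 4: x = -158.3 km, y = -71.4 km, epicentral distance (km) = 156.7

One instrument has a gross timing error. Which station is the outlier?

Site 3

Solve using three stations at a time. Using Site 1, Site 2, Site 4 (subtract circle equations pairwise → linear system) gives (x, y) ≈ (-4.4, -101.0).
Distances from that point to each station vs reported:
  Site 1: calculated 182.7 vs reported 182.7 → residual 0.0 km
  Site 2: calculated 143.9 vs reported 143.9 → residual 0.0 km
  Site 3: calculated 256.9 vs reported 196.3 → residual 60.6 km
  Site 4: calculated 156.7 vs reported 156.7 → residual 0.0 km
Site 1, Site 2, Site 4 are mutually consistent (residuals ≈ 0); Site 3 is off by 60.6 km.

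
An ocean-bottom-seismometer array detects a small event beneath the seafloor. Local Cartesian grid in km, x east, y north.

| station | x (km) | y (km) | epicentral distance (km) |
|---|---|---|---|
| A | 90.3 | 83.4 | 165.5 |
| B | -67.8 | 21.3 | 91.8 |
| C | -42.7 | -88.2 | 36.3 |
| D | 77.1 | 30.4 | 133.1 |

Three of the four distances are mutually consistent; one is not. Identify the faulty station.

A

Solve using three stations at a time. Using B, C, D (subtract circle equations pairwise → linear system) gives (x, y) ≈ (-22.1, -58.3).
Distances from that point to each station vs reported:
  A: calculated 180.9 vs reported 165.5 → residual 15.4 km
  B: calculated 91.8 vs reported 91.8 → residual 0.0 km
  C: calculated 36.3 vs reported 36.3 → residual 0.0 km
  D: calculated 133.1 vs reported 133.1 → residual 0.0 km
B, C, D are mutually consistent (residuals ≈ 0); A is off by 15.4 km.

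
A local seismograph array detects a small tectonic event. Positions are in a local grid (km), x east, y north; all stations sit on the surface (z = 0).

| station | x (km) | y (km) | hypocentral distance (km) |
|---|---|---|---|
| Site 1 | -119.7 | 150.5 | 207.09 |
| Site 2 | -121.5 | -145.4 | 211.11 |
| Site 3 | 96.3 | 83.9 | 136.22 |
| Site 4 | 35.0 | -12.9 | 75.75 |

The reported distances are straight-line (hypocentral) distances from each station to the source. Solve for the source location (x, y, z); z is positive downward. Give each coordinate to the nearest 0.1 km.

Each station gives a sphere (x−x_i)² + (y−y_i)² + z² = d_i² (stations at z=0).
Subtracting the Site 1 sphere from Site 2 and Site 3: z² cancels, leaving linear equations in x and y:
-3.6 x − 591.8 y = -2756.09
432.0 x − 133.2 y = 3664.94
Solving: x ≈ 9.901, y ≈ 4.597 km (keep extra digits for the depth step; rounded: 9.9, 4.6).
Then from the Site 1 sphere: z² = 207.09² − (x + 119.7)² − (y − 150.5)² with x = 9.901, y = 4.597, so z ≈ 69.298 ≈ 69.3 km.

(9.9, 4.6, 69.3)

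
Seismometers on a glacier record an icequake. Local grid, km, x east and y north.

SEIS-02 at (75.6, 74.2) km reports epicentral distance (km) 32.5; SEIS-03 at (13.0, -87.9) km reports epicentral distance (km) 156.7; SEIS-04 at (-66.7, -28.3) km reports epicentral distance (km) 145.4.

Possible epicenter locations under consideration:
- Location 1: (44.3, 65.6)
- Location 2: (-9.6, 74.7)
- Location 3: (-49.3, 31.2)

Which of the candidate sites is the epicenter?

Location 1

For each candidate, compare |candidate − station| to the reported distance:
Location 1: residuals SEIS-02 0.0, SEIS-03 0.0, SEIS-04 0.0 → max 0.0 km
Location 2: residuals SEIS-02 52.7, SEIS-03 7.5, SEIS-04 27.6 → max 52.7 km
Location 3: residuals SEIS-02 99.6, SEIS-03 22.3, SEIS-04 83.4 → max 99.6 km
Only Location 1 has all residuals ≈ 0.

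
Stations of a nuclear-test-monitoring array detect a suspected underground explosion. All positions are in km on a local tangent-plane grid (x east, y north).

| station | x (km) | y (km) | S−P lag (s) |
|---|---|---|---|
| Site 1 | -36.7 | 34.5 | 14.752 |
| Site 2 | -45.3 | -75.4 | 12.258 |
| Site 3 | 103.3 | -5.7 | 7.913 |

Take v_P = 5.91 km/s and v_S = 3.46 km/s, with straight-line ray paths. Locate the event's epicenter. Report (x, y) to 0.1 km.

Distance from S−P lag: d = Δt · v_P v_S / (v_P − v_S) = Δt · (5.91·3.46)/(5.91−3.46) ≈ 8.3464·Δt.
So d_Site 1 = 123.13, d_Site 2 = 102.31, d_Site 3 = 66.04 km.
Circle about each station: (x + 36.7)² + (y − 34.5)² = 123.13²; (x + 45.3)² + (y + 75.4)² = 102.31²; (x − 103.3)² + (y + 5.7)² = 66.04².
Subtracting the Site 1 equation from the Site 2 and Site 3 equations removes the quadratic terms:
-17.2 x − 219.8 y = 9893.77
280.0 x − 80.4 y = 18965.96
Solving the 2×2 system: x ≈ 53.6, y ≈ -49.2 km.

53.6 km east, -49.2 km north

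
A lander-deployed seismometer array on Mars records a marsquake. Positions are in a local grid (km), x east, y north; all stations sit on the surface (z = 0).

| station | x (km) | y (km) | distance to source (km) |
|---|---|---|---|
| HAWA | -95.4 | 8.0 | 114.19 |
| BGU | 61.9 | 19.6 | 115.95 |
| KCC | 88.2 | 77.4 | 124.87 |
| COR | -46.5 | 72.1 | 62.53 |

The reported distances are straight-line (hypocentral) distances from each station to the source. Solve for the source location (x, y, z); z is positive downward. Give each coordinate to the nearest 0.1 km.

Each station gives a sphere (x−x_i)² + (y−y_i)² + z² = d_i² (stations at z=0).
Subtracting the HAWA sphere from BGU and KCC: z² cancels, leaving linear equations in x and y:
314.6 x + 23.2 y = -5354.44
367.2 x + 138.8 y = 2051.68
Solving: x ≈ -22.499, y ≈ 74.304 km (keep extra digits for the depth step; rounded: -22.5, 74.3).
Then from the HAWA sphere: z² = 114.19² − (x + 95.4)² − (y − 8.0)² with x = -22.499, y = 74.304, so z ≈ 57.694 ≈ 57.7 km.
Check against COR (with the unrounded solution): distance 62.53 ≈ 62.53 km. ✓

(-22.5, 74.3, 57.7)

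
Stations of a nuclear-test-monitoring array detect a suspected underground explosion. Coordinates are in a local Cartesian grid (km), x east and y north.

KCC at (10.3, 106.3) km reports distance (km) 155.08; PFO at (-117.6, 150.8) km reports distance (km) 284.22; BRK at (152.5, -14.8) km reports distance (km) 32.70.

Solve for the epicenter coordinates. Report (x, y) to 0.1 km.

(123.5, 0.3)

Circle about each station: (x − 10.3)² + (y − 106.3)² = 155.08²; (x + 117.6)² + (y − 150.8)² = 284.22²; (x − 152.5)² + (y + 14.8)² = 32.70².
Subtracting the KCC equation from the PFO and BRK equations removes the quadratic terms:
-255.8 x + 89.0 y = -31566.58
284.4 x − 242.2 y = 35050.03
Solving the 2×2 system: x ≈ 123.5, y ≈ 0.3 km.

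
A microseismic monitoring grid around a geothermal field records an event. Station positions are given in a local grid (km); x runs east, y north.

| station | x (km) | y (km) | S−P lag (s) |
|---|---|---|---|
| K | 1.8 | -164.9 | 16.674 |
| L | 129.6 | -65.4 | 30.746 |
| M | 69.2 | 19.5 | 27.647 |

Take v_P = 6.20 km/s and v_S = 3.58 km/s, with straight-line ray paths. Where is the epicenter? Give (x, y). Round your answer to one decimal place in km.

x ≈ -127.4 km, y ≈ -107.8 km

Distance from S−P lag: d = Δt · v_P v_S / (v_P − v_S) = Δt · (6.20·3.58)/(6.20−3.58) ≈ 8.4718·Δt.
So d_K = 141.26, d_L = 260.47, d_M = 234.22 km.
Circle about each station: (x − 1.8)² + (y + 164.9)² = 141.26²; (x − 129.6)² + (y + 65.4)² = 260.47²; (x − 69.2)² + (y − 19.5)² = 234.22².
Subtracting pairs of circle equations eliminates x²+y² and gives linear equations (the radical axes):
255.6 x + 199.0 y = -54012.16
134.8 x + 368.8 y = -56930.98
Solving the 2×2 system: x ≈ -127.4, y ≈ -107.8 km.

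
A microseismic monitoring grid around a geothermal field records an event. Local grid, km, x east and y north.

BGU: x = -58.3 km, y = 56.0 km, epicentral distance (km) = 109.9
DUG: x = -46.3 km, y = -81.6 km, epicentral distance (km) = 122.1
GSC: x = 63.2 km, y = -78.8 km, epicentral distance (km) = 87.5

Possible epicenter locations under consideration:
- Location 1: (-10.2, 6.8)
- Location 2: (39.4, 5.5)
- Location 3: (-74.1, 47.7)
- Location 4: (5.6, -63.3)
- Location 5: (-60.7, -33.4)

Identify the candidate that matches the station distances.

Location 2

For each candidate, compare |candidate − station| to the reported distance:
Location 1: residuals BGU 41.1, DUG 26.6, GSC 25.3 → max 41.1 km
Location 2: residuals BGU 0.1, DUG 0.1, GSC 0.1 → max 0.1 km
Location 3: residuals BGU 92.1, DUG 10.2, GSC 99.2 → max 99.2 km
Location 4: residuals BGU 25.4, DUG 67.1, GSC 27.9 → max 67.1 km
Location 5: residuals BGU 20.5, DUG 71.8, GSC 44.5 → max 71.8 km
Only Location 2 has all residuals ≈ 0.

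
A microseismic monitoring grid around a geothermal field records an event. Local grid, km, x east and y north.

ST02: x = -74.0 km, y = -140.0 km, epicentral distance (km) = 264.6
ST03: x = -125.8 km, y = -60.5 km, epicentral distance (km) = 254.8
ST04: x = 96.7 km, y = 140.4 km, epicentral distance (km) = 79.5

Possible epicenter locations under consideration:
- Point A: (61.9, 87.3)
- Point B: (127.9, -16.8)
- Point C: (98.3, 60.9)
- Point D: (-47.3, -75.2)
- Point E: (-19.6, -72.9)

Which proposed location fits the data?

For each candidate, compare |candidate − station| to the reported distance:
Point A: residuals ST02 0.2, ST03 15.9, ST04 16.0 → max 16.0 km
Point B: residuals ST02 28.1, ST03 2.6, ST04 80.8 → max 80.8 km
Point C: residuals ST02 0.1, ST03 0.1, ST04 0.0 → max 0.1 km
Point D: residuals ST02 194.5, ST03 174.9, ST04 179.8 → max 194.5 km
Point E: residuals ST02 178.2, ST03 147.9, ST04 163.4 → max 178.2 km
Only Point C has all residuals ≈ 0.

Point C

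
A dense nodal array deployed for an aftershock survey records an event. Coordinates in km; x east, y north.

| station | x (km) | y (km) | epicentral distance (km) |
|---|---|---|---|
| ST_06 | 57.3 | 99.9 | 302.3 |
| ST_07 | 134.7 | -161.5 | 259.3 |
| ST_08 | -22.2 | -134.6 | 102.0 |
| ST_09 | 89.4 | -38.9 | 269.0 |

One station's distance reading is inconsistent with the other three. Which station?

ST_09

Solve using three stations at a time. Using ST_06, ST_07, ST_08 (subtract circle equations pairwise → linear system) gives (x, y) ≈ (-123.8, -142.1).
Distances from that point to each station vs reported:
  ST_06: calculated 302.3 vs reported 302.3 → residual 0.0 km
  ST_07: calculated 259.3 vs reported 259.3 → residual 0.0 km
  ST_08: calculated 101.9 vs reported 102.0 → residual 0.1 km
  ST_09: calculated 236.9 vs reported 269.0 → residual 32.1 km
ST_06, ST_07, ST_08 are mutually consistent (residuals ≈ 0); ST_09 is off by 32.1 km.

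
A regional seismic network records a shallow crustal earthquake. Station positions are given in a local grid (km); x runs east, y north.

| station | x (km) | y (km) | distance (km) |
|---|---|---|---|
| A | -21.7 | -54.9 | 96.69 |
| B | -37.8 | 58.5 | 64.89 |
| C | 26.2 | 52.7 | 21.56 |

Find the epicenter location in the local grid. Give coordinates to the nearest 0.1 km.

Circle about each station: (x + 21.7)² + (y + 54.9)² = 96.69²; (x + 37.8)² + (y − 58.5)² = 64.89²; (x − 26.2)² + (y − 52.7)² = 21.56².
Subtracting pairs of circle equations eliminates x²+y² and gives linear equations (the radical axes):
-32.2 x + 226.8 y = 6504.43
95.8 x + 215.2 y = 8862.95
Solving the 2×2 system: x ≈ 21.3, y ≈ 31.7 km.
Check against A (with the unrounded x, y): √((x + 21.7)²+(y + 54.9)²) = 96.69 ≈ 96.69 km. ✓

x ≈ 21.3 km, y ≈ 31.7 km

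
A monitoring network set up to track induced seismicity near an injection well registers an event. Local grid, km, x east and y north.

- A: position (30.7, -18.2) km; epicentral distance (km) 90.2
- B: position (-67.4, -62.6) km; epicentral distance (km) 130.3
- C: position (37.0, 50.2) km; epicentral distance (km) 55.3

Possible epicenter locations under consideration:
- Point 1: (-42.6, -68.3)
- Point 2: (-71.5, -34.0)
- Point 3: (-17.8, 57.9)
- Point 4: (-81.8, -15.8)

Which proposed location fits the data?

Point 3

For each candidate, compare |candidate − station| to the reported distance:
Point 1: residuals A 1.4, B 104.9, C 87.5 → max 104.9 km
Point 2: residuals A 13.2, B 101.4, C 82.0 → max 101.4 km
Point 3: residuals A 0.0, B 0.0, C 0.0 → max 0.0 km
Point 4: residuals A 22.3, B 81.3, C 80.6 → max 81.3 km
Only Point 3 has all residuals ≈ 0.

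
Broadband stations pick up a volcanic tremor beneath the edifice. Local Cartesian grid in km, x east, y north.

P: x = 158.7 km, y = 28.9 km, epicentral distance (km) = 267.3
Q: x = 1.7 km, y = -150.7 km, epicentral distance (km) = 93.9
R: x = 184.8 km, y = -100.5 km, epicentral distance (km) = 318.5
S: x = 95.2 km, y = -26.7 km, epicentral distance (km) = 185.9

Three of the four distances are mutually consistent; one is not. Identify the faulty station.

Solve using three stations at a time. Using P, Q, S (subtract circle equations pairwise → linear system) gives (x, y) ≈ (-76.5, -98.3).
Distances from that point to each station vs reported:
  P: calculated 267.4 vs reported 267.3 → residual 0.1 km
  Q: calculated 94.2 vs reported 93.9 → residual 0.3 km
  R: calculated 261.3 vs reported 318.5 → residual 57.2 km
  S: calculated 186.0 vs reported 185.9 → residual 0.1 km
P, Q, S are mutually consistent (residuals ≈ 0); R is off by 57.2 km.

R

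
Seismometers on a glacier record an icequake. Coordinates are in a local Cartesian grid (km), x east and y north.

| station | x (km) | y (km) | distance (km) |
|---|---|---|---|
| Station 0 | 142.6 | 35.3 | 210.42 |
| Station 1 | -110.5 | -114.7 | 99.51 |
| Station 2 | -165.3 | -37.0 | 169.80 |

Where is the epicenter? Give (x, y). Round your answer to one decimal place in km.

Circle about each station: (x − 142.6)² + (y − 35.3)² = 210.42²; (x + 110.5)² + (y + 114.7)² = 99.51²; (x + 165.3)² + (y + 37.0)² = 169.80².
Subtracting pairs of circle equations eliminates x²+y² and gives linear equations (the radical axes):
-506.2 x − 300.0 y = 38159.83
-615.8 x − 144.6 y = 22556.78
Solving the 2×2 system: x ≈ -11.2, y ≈ -108.3 km.
Check against Station 0 (with the unrounded x, y): √((x − 142.6)²+(y − 35.3)²) = 210.42 ≈ 210.42 km. ✓

-11.2 km east, -108.3 km north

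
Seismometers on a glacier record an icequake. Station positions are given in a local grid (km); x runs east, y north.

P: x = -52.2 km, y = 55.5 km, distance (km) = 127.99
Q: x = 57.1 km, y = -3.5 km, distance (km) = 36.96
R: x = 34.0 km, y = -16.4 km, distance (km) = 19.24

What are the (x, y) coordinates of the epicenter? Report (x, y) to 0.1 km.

x ≈ 38.1 km, y ≈ -35.2 km

Circle about each station: (x + 52.2)² + (y − 55.5)² = 127.99²; (x − 57.1)² + (y + 3.5)² = 36.96²; (x − 34.0)² + (y + 16.4)² = 19.24².
Subtracting the P equation from the Q and R equations removes the quadratic terms:
218.6 x − 118.0 y = 12482.97
172.4 x − 143.8 y = 11631.13
Solving the 2×2 system: x ≈ 38.1, y ≈ -35.2 km.
Check against P (with the unrounded x, y): √((x + 52.2)²+(y − 55.5)²) = 127.99 ≈ 127.99 km. ✓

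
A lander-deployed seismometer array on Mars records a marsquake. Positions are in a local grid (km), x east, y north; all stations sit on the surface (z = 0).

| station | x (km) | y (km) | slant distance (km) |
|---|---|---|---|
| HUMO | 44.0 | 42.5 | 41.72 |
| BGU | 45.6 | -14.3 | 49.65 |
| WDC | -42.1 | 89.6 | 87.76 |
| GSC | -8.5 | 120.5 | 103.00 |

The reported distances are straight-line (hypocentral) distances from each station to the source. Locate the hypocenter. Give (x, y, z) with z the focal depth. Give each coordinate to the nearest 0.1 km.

(10.1, 19.5, 7.9)

Each station gives a sphere (x−x_i)² + (y−y_i)² + z² = d_i² (stations at z=0).
Subtracting the HUMO sphere from BGU and WDC: z² cancels, leaving linear equations in x and y:
3.2 x − 113.6 y = -2182.96
-172.2 x + 94.2 y = 97.06
Solving: x ≈ 10.104, y ≈ 19.501 km (keep extra digits for the depth step; rounded: 10.1, 19.5).
Then from the HUMO sphere: z² = 41.72² − (x − 44.0)² − (y − 42.5)² with x = 10.104, y = 19.501, so z ≈ 7.916 ≈ 7.9 km.
Check against GSC (with the unrounded solution): distance 103.00 ≈ 103.00 km. ✓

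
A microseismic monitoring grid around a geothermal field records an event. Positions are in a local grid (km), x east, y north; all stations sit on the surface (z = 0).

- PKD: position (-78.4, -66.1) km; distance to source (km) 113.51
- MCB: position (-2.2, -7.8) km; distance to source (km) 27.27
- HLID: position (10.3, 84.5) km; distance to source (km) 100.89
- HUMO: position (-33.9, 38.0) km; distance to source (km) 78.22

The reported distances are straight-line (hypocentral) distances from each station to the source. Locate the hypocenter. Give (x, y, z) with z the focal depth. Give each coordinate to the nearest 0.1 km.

Each station gives a sphere (x−x_i)² + (y−y_i)² + z² = d_i² (stations at z=0).
Subtracting the PKD sphere from MCB and HLID: z² cancels, leaving linear equations in x and y:
152.4 x + 116.6 y = 1690.78
177.4 x + 301.2 y = -563.70
Solving: x ≈ 22.801, y ≈ -15.301 km (keep extra digits for the depth step; rounded: 22.8, -15.3).
Then from the PKD sphere: z² = 113.51² − (x + 78.4)² − (y + 66.1)² with x = 22.801, y = -15.301, so z ≈ 7.896 ≈ 7.9 km.
Check against HUMO (with the unrounded solution): distance 78.22 ≈ 78.22 km. ✓

x ≈ 22.8 km, y ≈ -15.3 km, depth ≈ 7.9 km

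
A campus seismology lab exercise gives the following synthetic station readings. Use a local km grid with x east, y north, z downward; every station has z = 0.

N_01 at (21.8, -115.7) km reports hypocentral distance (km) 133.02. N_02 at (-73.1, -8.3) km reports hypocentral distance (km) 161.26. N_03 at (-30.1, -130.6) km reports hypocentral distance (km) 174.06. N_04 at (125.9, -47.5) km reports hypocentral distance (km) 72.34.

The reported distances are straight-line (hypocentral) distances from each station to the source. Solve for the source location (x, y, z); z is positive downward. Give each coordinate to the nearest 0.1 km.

Each station gives a sphere (x−x_i)² + (y−y_i)² + z² = d_i² (stations at z=0).
Subtracting the N_01 sphere from N_02 and N_03: z² cancels, leaving linear equations in x and y:
-189.8 x + 214.8 y = -16759.70
-103.8 x − 29.8 y = -8501.92
Solving: x ≈ 83.201, y ≈ -4.507 km (keep extra digits for the depth step; rounded: 83.2, -4.5).
Then from the N_01 sphere: z² = 133.02² − (x − 21.8)² − (y + 115.7)² with x = 83.201, y = -4.507, so z ≈ 39.501 ≈ 39.5 km.
Check against N_04 (with the unrounded solution): distance 72.33 ≈ 72.34 km. ✓

(83.2, -4.5, 39.5)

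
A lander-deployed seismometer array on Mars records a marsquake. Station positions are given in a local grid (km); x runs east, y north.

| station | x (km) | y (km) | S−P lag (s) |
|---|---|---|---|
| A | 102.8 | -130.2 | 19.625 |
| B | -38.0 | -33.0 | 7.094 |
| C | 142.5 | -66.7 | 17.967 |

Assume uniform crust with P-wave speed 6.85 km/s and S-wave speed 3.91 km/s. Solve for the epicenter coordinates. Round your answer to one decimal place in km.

Distance from S−P lag: d = Δt · v_P v_S / (v_P − v_S) = Δt · (6.85·3.91)/(6.85−3.91) ≈ 9.1100·Δt.
So d_A = 178.78, d_B = 64.63, d_C = 163.68 km.
Circle about each station: (x − 102.8)² + (y + 130.2)² = 178.78²; (x + 38.0)² + (y + 33.0)² = 64.63²; (x − 142.5)² + (y + 66.7)² = 163.68².
Subtracting pairs of circle equations eliminates x²+y² and gives linear equations (the radical axes):
-281.6 x + 194.4 y = 2798.37
79.4 x + 127.0 y = 2406.41
Solving the 2×2 system: x ≈ 2.2, y ≈ 17.6 km.

2.2 km east, 17.6 km north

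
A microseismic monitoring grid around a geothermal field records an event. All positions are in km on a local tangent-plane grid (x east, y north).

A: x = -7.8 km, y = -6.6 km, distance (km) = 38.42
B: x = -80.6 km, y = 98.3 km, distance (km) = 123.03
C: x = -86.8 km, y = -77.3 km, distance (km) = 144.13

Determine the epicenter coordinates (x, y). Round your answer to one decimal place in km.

Circle about each station: (x + 7.8)² + (y + 6.6)² = 38.42²; (x + 80.6)² + (y − 98.3)² = 123.03²; (x + 86.8)² + (y + 77.3)² = 144.13².
Subtracting pairs of circle equations eliminates x²+y² and gives linear equations (the radical axes):
-145.6 x + 209.8 y = 2394.57
-158.0 x − 141.4 y = -5892.23
Solving the 2×2 system: x ≈ 16.7, y ≈ 23.0 km.

16.7 km east, 23.0 km north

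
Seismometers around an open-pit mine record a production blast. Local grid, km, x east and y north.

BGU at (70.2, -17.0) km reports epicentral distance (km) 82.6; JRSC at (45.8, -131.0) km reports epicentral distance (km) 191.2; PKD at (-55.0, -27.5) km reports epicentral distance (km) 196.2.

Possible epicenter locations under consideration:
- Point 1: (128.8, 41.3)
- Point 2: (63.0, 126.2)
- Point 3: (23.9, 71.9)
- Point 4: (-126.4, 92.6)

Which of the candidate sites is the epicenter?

Point 1

For each candidate, compare |candidate − station| to the reported distance:
Point 1: residuals BGU 0.1, JRSC 0.0, PKD 0.1 → max 0.1 km
Point 2: residuals BGU 60.8, JRSC 66.6, PKD 2.4 → max 66.6 km
Point 3: residuals BGU 17.6, JRSC 12.9, PKD 69.3 → max 69.3 km
Point 4: residuals BGU 142.5, JRSC 91.0, PKD 56.5 → max 142.5 km
Only Point 1 has all residuals ≈ 0.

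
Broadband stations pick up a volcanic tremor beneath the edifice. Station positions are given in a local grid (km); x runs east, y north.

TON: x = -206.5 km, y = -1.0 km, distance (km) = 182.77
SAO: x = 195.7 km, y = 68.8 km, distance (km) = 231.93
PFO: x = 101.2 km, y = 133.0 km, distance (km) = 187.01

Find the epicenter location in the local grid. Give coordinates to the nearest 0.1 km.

(-23.8, -6.1)

Circle about each station: (x + 206.5)² + (y + 1.0)² = 182.77²; (x − 195.7)² + (y − 68.8)² = 231.93²; (x − 101.2)² + (y − 133.0)² = 187.01².
Subtracting pairs of circle equations eliminates x²+y² and gives linear equations (the radical axes):
804.4 x + 139.6 y = -19997.97
615.4 x + 268.0 y = -16280.68
Solving the 2×2 system: x ≈ -23.8, y ≈ -6.1 km.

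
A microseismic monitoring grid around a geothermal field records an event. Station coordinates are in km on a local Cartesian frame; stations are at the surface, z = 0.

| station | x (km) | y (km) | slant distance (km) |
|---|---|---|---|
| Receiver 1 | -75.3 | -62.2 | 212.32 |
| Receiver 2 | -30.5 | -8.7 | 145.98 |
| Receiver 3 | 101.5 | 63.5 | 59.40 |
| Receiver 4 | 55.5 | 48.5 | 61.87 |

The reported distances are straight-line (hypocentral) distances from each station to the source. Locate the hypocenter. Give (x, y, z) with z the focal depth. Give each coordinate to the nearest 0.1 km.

Each station gives a sphere (x−x_i)² + (y−y_i)² + z² = d_i² (stations at z=0).
Subtracting the Receiver 1 sphere from Receiver 2 and Receiver 3: z² cancels, leaving linear equations in x and y:
89.6 x + 107.0 y = 15236.63
353.6 x + 251.4 y = 46346.99
Solving: x ≈ 73.720, y ≈ 80.666 km (keep extra digits for the depth step; rounded: 73.7, 80.7).
Then from the Receiver 1 sphere: z² = 212.32² − (x + 75.3)² − (y + 62.2)² with x = 73.720, y = 80.666, so z ≈ 49.620 ≈ 49.6 km.
Check against Receiver 4 (with the unrounded solution): distance 61.88 ≈ 61.87 km. ✓

(73.7, 80.7, 49.6)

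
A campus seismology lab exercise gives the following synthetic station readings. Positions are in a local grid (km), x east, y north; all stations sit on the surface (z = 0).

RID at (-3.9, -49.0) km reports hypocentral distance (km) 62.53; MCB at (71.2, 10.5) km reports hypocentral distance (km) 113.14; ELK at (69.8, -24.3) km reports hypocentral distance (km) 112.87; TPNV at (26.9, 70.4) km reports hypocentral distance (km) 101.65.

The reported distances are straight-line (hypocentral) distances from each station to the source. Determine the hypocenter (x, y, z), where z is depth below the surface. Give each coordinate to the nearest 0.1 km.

Each station gives a sphere (x−x_i)² + (y−y_i)² + z² = d_i² (stations at z=0).
Subtracting the RID sphere from MCB and ELK: z² cancels, leaving linear equations in x and y:
150.2 x + 119.0 y = -6127.18
147.4 x + 49.4 y = -5783.32
Solving: x ≈ -38.093, y ≈ -3.408 km (keep extra digits for the depth step; rounded: -38.1, -3.4).
Then from the RID sphere: z² = 62.53² − (x + 3.9)² − (y + 49.0)² with x = -38.093, y = -3.408, so z ≈ 25.733 ≈ 25.7 km.
Check against TPNV (with the unrounded solution): distance 101.66 ≈ 101.65 km. ✓

x ≈ -38.1 km, y ≈ -3.4 km, depth ≈ 25.7 km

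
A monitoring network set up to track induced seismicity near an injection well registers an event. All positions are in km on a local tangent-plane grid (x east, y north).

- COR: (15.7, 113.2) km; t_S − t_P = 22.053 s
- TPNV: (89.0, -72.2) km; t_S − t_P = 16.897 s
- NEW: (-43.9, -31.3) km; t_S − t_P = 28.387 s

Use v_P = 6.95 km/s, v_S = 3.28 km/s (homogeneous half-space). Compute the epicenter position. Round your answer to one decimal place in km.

Distance from S−P lag: d = Δt · v_P v_S / (v_P − v_S) = Δt · (6.95·3.28)/(6.95−3.28) ≈ 6.2114·Δt.
So d_COR = 136.98, d_TPNV = 104.95, d_NEW = 176.32 km.
Circle about each station: (x − 15.7)² + (y − 113.2)² = 136.98²; (x − 89.0)² + (y + 72.2)² = 104.95²; (x + 43.9)² + (y + 31.3)² = 176.32².
Subtracting pairs of circle equations eliminates x²+y² and gives linear equations (the radical axes):
146.6 x − 370.8 y = 7822.13
-119.2 x − 289.0 y = -22479.05
Solving the 2×2 system: x ≈ 122.4, y ≈ 27.3 km.
Check against COR (with the unrounded x, y): √((x − 15.7)²+(y − 113.2)²) = 136.98 ≈ 136.98 km. ✓

122.4 km east, 27.3 km north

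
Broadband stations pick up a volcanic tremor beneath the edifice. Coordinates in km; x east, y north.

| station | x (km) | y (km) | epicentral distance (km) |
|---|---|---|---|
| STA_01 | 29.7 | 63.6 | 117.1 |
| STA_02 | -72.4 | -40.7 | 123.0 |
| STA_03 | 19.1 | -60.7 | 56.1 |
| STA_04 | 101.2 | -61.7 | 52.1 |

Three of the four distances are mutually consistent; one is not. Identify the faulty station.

Solve using three stations at a time. Using STA_01, STA_02, STA_04 (subtract circle equations pairwise → linear system) gives (x, y) ≈ (50.1, -51.7).
Distances from that point to each station vs reported:
  STA_01: calculated 117.1 vs reported 117.1 → residual 0.0 km
  STA_02: calculated 123.0 vs reported 123.0 → residual 0.0 km
  STA_03: calculated 32.3 vs reported 56.1 → residual 23.8 km
  STA_04: calculated 52.1 vs reported 52.1 → residual 0.0 km
STA_01, STA_02, STA_04 are mutually consistent (residuals ≈ 0); STA_03 is off by 23.8 km.

STA_03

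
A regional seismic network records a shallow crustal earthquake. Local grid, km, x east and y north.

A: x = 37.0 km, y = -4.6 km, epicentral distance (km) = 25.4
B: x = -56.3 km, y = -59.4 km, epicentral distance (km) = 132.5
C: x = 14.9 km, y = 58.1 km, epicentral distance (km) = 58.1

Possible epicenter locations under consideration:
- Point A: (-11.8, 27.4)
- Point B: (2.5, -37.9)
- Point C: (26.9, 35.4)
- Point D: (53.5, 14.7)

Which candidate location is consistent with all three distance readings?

For each candidate, compare |candidate − station| to the reported distance:
Point A: residuals A 33.0, B 35.0, C 17.4 → max 35.0 km
Point B: residuals A 22.5, B 69.9, C 38.7 → max 69.9 km
Point C: residuals A 15.9, B 6.4, C 32.4 → max 32.4 km
Point D: residuals A 0.0, B 0.0, C 0.0 → max 0.0 km
Only Point D has all residuals ≈ 0.

Point D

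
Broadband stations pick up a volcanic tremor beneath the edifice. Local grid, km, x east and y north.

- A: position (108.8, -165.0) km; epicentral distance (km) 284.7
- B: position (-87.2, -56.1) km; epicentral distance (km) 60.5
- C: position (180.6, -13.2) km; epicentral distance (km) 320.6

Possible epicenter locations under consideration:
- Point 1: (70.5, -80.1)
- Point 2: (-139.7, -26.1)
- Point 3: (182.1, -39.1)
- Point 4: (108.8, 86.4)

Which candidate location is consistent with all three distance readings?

For each candidate, compare |candidate − station| to the reported distance:
Point 1: residuals A 191.6, B 99.0, C 191.8 → max 191.8 km
Point 2: residuals A 0.0, B 0.0, C 0.0 → max 0.0 km
Point 3: residuals A 139.0, B 209.3, C 294.7 → max 294.7 km
Point 4: residuals A 33.3, B 181.8, C 197.8 → max 197.8 km
Only Point 2 has all residuals ≈ 0.

Point 2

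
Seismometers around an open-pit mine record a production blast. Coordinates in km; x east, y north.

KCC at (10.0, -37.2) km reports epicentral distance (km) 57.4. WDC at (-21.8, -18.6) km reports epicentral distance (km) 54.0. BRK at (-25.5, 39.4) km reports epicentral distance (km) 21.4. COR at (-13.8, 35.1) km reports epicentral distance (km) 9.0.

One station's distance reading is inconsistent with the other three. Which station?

Solve using three stations at a time. Using WDC, BRK, COR (subtract circle equations pairwise → linear system) gives (x, y) ≈ (-5.2, 32.8).
Distances from that point to each station vs reported:
  KCC: calculated 71.6 vs reported 57.4 → residual 14.2 km
  WDC: calculated 54.0 vs reported 54.0 → residual 0.0 km
  BRK: calculated 21.4 vs reported 21.4 → residual 0.0 km
  COR: calculated 8.9 vs reported 9.0 → residual 0.1 km
WDC, BRK, COR are mutually consistent (residuals ≈ 0); KCC is off by 14.2 km.

KCC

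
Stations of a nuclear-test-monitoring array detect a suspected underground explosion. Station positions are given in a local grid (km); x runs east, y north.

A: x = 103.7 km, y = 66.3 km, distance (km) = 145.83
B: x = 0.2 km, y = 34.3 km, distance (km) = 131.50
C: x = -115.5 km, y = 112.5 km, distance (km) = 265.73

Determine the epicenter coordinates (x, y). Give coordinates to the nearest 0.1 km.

Circle about each station: (x − 103.7)² + (y − 66.3)² = 145.83²; (x − 0.2)² + (y − 34.3)² = 131.50²; (x + 115.5)² + (y − 112.5)² = 265.73².
Subtracting the A equation from the B and C equations removes the quadratic terms:
-207.0 x − 64.0 y = -9998.71
-438.4 x + 92.4 y = -38498.92
Solving the 2×2 system: x ≈ 71.8, y ≈ -76.0 km.

x ≈ 71.8 km, y ≈ -76.0 km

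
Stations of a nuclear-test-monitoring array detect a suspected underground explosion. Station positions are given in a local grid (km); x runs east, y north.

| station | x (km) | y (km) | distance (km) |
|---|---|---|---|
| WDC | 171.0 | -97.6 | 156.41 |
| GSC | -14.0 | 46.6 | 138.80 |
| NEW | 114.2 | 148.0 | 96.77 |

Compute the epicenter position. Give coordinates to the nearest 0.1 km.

(124.7, 51.8)

Circle about each station: (x − 171.0)² + (y + 97.6)² = 156.41²; (x + 14.0)² + (y − 46.6)² = 138.80²; (x − 114.2)² + (y − 148.0)² = 96.77².
Subtracting the WDC equation from the GSC and NEW equations removes the quadratic terms:
-370.0 x + 288.4 y = -31200.55
-113.6 x + 491.2 y = 11278.54
Solving the 2×2 system: x ≈ 124.7, y ≈ 51.8 km.
Check against WDC (with the unrounded x, y): √((x − 171.0)²+(y + 97.6)²) = 156.41 ≈ 156.41 km. ✓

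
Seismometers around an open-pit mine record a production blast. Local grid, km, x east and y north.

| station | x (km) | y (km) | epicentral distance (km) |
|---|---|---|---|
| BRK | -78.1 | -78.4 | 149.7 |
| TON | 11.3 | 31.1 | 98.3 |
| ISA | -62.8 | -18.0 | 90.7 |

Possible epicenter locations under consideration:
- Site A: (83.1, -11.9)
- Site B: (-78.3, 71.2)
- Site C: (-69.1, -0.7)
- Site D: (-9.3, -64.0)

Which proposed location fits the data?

Site B

For each candidate, compare |candidate − station| to the reported distance:
Site A: residuals BRK 24.7, TON 14.6, ISA 55.3 → max 55.3 km
Site B: residuals BRK 0.1, TON 0.1, ISA 0.2 → max 0.2 km
Site C: residuals BRK 71.5, TON 11.8, ISA 72.3 → max 72.3 km
Site D: residuals BRK 79.4, TON 1.0, ISA 20.1 → max 79.4 km
Only Site B has all residuals ≈ 0.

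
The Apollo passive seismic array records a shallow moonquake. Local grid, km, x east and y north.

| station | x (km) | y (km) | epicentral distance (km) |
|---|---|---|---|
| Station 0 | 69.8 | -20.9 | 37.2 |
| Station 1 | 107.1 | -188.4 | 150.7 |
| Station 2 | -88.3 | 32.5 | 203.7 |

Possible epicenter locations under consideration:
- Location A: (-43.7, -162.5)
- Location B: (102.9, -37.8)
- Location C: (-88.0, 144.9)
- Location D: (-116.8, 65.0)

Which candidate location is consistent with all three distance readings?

Location B

For each candidate, compare |candidate − station| to the reported distance:
Location A: residuals Station 0 144.3, Station 1 2.3, Station 2 3.7 → max 144.3 km
Location B: residuals Station 0 0.0, Station 1 0.0, Station 2 0.0 → max 0.0 km
Location C: residuals Station 0 191.7, Station 1 235.5, Station 2 91.3 → max 235.5 km
Location D: residuals Station 0 168.2, Station 1 187.4, Station 2 160.5 → max 187.4 km
Only Location B has all residuals ≈ 0.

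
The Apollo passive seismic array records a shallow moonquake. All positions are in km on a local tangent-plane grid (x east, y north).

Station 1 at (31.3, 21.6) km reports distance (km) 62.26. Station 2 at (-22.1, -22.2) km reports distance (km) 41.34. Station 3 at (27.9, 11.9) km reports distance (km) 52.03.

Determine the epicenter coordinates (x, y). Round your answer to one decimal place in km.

(15.8, -38.7)

Circle about each station: (x − 31.3)² + (y − 21.6)² = 62.26²; (x + 22.1)² + (y + 22.2)² = 41.34²; (x − 27.9)² + (y − 11.9)² = 52.03².
Subtracting pairs of circle equations eliminates x²+y² and gives linear equations (the radical axes):
-106.8 x − 87.6 y = 1702.31
-6.8 x − 19.4 y = 642.96
Solving the 2×2 system: x ≈ 15.8, y ≈ -38.7 km.
Check against Station 1 (with the unrounded x, y): √((x − 31.3)²+(y − 21.6)²) = 62.24 ≈ 62.26 km. ✓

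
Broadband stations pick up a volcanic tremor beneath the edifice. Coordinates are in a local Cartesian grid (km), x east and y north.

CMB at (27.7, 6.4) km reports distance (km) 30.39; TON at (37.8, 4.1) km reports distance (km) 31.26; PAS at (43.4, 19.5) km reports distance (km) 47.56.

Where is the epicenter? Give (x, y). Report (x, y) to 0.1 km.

Circle about each station: (x − 27.7)² + (y − 6.4)² = 30.39²; (x − 37.8)² + (y − 4.1)² = 31.26²; (x − 43.4)² + (y − 19.5)² = 47.56².
Subtracting pairs of circle equations eliminates x²+y² and gives linear equations (the radical axes):
20.2 x − 4.6 y = 583.76
31.4 x + 26.2 y = 117.16
Solving the 2×2 system: x ≈ 23.5, y ≈ -23.7 km.

23.5 km east, -23.7 km north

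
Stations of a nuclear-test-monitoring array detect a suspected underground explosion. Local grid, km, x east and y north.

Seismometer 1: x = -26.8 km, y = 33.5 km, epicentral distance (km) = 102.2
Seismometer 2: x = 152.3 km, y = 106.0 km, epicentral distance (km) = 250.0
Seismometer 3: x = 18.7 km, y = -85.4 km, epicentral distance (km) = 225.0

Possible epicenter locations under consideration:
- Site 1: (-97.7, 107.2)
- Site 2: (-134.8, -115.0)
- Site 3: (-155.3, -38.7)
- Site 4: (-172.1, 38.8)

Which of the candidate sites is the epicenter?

For each candidate, compare |candidate − station| to the reported distance:
Site 1: residuals Seismometer 1 0.1, Seismometer 2 0.0, Seismometer 3 0.0 → max 0.1 km
Site 2: residuals Seismometer 1 81.4, Seismometer 2 112.3, Seismometer 3 68.7 → max 112.3 km
Site 3: residuals Seismometer 1 45.2, Seismometer 2 89.9, Seismometer 3 44.8 → max 89.9 km
Site 4: residuals Seismometer 1 43.2, Seismometer 2 81.3, Seismometer 3 2.7 → max 81.3 km
Only Site 1 has all residuals ≈ 0.

Site 1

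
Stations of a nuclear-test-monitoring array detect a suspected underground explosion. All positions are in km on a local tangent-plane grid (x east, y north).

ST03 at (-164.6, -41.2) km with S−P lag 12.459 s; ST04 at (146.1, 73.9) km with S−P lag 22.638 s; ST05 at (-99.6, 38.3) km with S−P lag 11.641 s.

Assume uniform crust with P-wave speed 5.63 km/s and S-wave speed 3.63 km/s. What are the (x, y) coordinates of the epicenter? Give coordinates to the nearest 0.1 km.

Distance from S−P lag: d = Δt · v_P v_S / (v_P − v_S) = Δt · (5.63·3.63)/(5.63−3.63) ≈ 10.2184·Δt.
So d_ST03 = 127.31, d_ST04 = 231.33, d_ST05 = 118.95 km.
Circle about each station: (x + 164.6)² + (y + 41.2)² = 127.31²; (x − 146.1)² + (y − 73.9)² = 231.33²; (x + 99.6)² + (y − 38.3)² = 118.95².
Subtracting pairs of circle equations eliminates x²+y² and gives linear equations (the radical axes):
621.4 x + 230.2 y = -39289.91
130.0 x + 159.0 y = -15344.82
Solving the 2×2 system: x ≈ -39.4, y ≈ -64.3 km.
Check against ST03 (with the unrounded x, y): √((x + 164.6)²+(y + 41.2)²) = 127.30 ≈ 127.31 km. ✓

-39.4 km east, -64.3 km north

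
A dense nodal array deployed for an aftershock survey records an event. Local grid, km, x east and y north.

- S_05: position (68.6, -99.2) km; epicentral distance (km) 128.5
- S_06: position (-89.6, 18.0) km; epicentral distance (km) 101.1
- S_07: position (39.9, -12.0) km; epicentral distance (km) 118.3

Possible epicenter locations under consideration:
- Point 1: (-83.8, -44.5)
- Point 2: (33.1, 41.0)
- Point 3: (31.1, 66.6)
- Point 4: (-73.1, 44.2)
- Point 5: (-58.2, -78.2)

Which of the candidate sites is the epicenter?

For each candidate, compare |candidate − station| to the reported distance:
Point 1: residuals S_05 33.4, S_06 38.3, S_07 9.6 → max 38.3 km
Point 2: residuals S_05 16.1, S_06 23.7, S_07 64.9 → max 64.9 km
Point 3: residuals S_05 41.5, S_06 29.0, S_07 39.2 → max 41.5 km
Point 4: residuals S_05 73.1, S_06 70.1, S_07 7.9 → max 73.1 km
Point 5: residuals S_05 0.0, S_06 0.1, S_07 0.0 → max 0.1 km
Only Point 5 has all residuals ≈ 0.

Point 5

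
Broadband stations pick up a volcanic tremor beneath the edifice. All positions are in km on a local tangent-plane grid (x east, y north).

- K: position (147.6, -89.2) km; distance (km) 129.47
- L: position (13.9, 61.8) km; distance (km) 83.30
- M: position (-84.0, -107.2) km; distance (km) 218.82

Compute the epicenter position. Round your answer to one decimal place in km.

x ≈ 89.3 km, y ≈ 26.4 km

Circle about each station: (x − 147.6)² + (y + 89.2)² = 129.47²; (x − 13.9)² + (y − 61.8)² = 83.30²; (x + 84.0)² + (y + 107.2)² = 218.82².
Subtracting the K equation from the L and M equations removes the quadratic terms:
-267.4 x + 302.0 y = -15906.36
-463.2 x − 36.0 y = -42314.27
Solving the 2×2 system: x ≈ 89.3, y ≈ 26.4 km.
Check against K (with the unrounded x, y): √((x − 147.6)²+(y + 89.2)²) = 129.47 ≈ 129.47 km. ✓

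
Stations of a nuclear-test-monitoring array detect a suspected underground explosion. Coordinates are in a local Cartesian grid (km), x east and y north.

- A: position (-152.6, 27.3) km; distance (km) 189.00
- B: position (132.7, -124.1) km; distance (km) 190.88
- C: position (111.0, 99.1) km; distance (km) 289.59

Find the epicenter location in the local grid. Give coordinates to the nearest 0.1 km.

Circle about each station: (x + 152.6)² + (y − 27.3)² = 189.00²; (x − 132.7)² + (y + 124.1)² = 190.88²; (x − 111.0)² + (y − 99.1)² = 289.59².
Subtracting pairs of circle equations eliminates x²+y² and gives linear equations (the radical axes):
570.6 x − 302.8 y = 8263.88
527.2 x + 143.6 y = -50031.61
Solving the 2×2 system: x ≈ -57.8, y ≈ -136.2 km.

x ≈ -57.8 km, y ≈ -136.2 km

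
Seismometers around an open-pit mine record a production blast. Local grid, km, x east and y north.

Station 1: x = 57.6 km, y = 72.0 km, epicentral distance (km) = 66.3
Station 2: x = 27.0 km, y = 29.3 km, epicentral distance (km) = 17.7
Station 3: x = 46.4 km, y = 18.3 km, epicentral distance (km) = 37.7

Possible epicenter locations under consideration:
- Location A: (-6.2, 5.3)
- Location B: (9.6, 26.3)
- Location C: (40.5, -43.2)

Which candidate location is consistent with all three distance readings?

Location B

For each candidate, compare |candidate − station| to the reported distance:
Location A: residuals Station 1 26.0, Station 2 23.3, Station 3 16.5 → max 26.0 km
Location B: residuals Station 1 0.0, Station 2 0.0, Station 3 0.0 → max 0.0 km
Location C: residuals Station 1 50.2, Station 2 56.0, Station 3 24.1 → max 56.0 km
Only Location B has all residuals ≈ 0.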